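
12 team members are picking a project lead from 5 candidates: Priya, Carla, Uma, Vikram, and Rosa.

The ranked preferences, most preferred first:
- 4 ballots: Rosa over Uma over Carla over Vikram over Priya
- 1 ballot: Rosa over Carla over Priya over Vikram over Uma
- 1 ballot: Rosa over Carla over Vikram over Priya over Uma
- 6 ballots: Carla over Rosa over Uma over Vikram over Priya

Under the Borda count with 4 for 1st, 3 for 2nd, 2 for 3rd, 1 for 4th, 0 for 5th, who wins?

Priya: 4×0 + 1×2 + 1×1 + 6×0 = 3
Carla: 4×2 + 1×3 + 1×3 + 6×4 = 38
Uma: 4×3 + 1×0 + 1×0 + 6×2 = 24
Vikram: 4×1 + 1×1 + 1×2 + 6×1 = 13
Rosa: 4×4 + 1×4 + 1×4 + 6×3 = 42

Rosa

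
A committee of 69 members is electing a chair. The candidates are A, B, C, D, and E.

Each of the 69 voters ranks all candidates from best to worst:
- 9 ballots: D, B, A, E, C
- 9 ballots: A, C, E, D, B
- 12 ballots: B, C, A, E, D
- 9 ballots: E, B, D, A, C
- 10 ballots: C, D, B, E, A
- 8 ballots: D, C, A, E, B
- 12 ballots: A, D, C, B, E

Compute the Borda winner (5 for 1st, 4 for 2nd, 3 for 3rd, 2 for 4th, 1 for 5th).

D

A: 9×3 + 9×5 + 12×3 + 9×2 + 10×1 + 8×3 + 12×5 = 220
B: 9×4 + 9×1 + 12×5 + 9×4 + 10×3 + 8×1 + 12×2 = 203
C: 9×1 + 9×4 + 12×4 + 9×1 + 10×5 + 8×4 + 12×3 = 220
D: 9×5 + 9×2 + 12×1 + 9×3 + 10×4 + 8×5 + 12×4 = 230
E: 9×2 + 9×3 + 12×2 + 9×5 + 10×2 + 8×2 + 12×1 = 162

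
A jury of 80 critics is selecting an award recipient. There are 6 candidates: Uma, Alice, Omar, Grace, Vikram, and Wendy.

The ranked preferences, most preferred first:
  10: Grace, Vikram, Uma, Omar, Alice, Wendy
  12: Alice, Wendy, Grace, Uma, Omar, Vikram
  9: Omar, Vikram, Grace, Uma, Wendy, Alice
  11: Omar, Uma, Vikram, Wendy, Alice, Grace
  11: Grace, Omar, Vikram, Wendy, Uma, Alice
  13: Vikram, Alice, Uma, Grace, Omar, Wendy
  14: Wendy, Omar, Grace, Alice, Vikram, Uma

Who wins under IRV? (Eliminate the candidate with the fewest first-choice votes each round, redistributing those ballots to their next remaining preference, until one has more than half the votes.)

Round 1: Uma 0, Alice 12, Omar 20, Grace 21, Vikram 13, Wendy 14. Uma eliminated.
Round 2: Alice 12, Omar 20, Grace 21, Vikram 13, Wendy 14. Alice eliminated.
Round 3: Omar 20, Grace 21, Vikram 13, Wendy 26. Vikram eliminated.
Round 4: Omar 20, Grace 34, Wendy 26. Omar eliminated.
Round 5: Grace 43, Wendy 37. Grace has a majority (≥41).

Grace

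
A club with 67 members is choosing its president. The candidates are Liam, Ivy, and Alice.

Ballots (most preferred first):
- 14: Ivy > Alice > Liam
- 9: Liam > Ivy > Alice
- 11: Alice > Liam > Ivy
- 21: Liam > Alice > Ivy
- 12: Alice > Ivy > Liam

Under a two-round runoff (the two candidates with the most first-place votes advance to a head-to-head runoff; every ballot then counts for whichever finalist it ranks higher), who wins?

Alice

Round 1 first-place votes: Liam 30, Ivy 14, Alice 23. Liam and Alice advance.
Runoff: Liam is ranked above Alice on 30 ballots, Alice above Liam on 37.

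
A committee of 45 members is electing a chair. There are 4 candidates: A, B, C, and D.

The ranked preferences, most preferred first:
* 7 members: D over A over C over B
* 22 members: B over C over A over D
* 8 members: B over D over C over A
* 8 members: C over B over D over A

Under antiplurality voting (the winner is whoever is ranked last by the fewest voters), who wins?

Last-place votes: A 16, B 7, C 0, D 22.

C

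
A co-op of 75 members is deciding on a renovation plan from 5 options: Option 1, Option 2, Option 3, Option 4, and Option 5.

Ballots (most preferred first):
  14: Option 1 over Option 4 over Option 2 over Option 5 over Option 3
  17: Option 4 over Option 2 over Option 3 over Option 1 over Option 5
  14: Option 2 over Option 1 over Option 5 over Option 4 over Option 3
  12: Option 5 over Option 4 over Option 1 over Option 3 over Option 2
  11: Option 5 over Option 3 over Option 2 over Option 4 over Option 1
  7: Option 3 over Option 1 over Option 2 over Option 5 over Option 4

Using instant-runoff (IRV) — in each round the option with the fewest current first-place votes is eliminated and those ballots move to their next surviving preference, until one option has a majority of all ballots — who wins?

Round 1: Option 1 14, Option 2 14, Option 3 7, Option 4 17, Option 5 23. Option 3 eliminated.
Round 2: Option 1 21, Option 2 14, Option 4 17, Option 5 23. Option 2 eliminated.
Round 3: Option 1 35, Option 4 17, Option 5 23. Option 4 eliminated.
Round 4: Option 1 52, Option 5 23. Option 1 has a majority (≥38).

Option 1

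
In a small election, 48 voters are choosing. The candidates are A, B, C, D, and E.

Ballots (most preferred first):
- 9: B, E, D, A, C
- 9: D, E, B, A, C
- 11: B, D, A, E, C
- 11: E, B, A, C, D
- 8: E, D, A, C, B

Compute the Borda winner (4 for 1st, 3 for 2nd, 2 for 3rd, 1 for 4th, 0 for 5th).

A: 9×1 + 9×1 + 11×2 + 11×2 + 8×2 = 78
B: 9×4 + 9×2 + 11×4 + 11×3 + 8×0 = 131
C: 9×0 + 9×0 + 11×0 + 11×1 + 8×1 = 19
D: 9×2 + 9×4 + 11×3 + 11×0 + 8×3 = 111
E: 9×3 + 9×3 + 11×1 + 11×4 + 8×4 = 141

E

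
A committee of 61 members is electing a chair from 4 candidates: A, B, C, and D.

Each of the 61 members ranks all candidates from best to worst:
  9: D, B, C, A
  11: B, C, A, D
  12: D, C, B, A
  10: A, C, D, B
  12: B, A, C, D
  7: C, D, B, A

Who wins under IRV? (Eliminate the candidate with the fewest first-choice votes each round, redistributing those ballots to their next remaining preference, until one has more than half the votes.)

Round 1: A 10, B 23, C 7, D 21. C eliminated.
Round 2: A 10, B 23, D 28. A eliminated.
Round 3: B 23, D 38. D has a majority (≥31).

D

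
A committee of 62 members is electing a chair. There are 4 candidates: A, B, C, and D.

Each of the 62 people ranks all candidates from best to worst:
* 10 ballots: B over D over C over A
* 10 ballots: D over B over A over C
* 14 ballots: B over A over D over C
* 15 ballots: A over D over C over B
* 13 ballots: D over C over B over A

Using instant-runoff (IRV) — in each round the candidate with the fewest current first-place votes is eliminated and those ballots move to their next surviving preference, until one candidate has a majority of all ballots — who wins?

Round 1: A 15, B 24, C 0, D 23. C eliminated.
Round 2: A 15, B 24, D 23. A eliminated.
Round 3: B 24, D 38. D has a majority (≥32).

D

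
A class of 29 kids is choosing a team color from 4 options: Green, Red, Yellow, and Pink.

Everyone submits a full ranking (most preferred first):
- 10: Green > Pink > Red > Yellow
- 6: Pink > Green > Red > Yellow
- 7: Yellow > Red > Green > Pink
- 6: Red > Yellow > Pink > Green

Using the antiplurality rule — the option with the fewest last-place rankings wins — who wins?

Last-place votes: Green 6, Red 0, Yellow 16, Pink 7.

Red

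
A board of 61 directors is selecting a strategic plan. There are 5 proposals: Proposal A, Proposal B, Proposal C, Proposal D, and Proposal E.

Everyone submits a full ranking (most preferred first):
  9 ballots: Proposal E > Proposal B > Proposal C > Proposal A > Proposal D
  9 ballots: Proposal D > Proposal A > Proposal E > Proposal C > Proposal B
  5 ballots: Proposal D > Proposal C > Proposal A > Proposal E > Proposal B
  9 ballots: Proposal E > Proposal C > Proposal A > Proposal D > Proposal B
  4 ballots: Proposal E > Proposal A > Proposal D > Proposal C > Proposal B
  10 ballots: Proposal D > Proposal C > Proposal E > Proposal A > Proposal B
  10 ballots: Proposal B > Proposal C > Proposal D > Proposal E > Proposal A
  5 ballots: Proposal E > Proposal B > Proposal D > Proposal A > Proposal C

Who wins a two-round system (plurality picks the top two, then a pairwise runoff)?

Proposal D

Round 1 first-place votes: Proposal A 0, Proposal B 10, Proposal C 0, Proposal D 24, Proposal E 27. Proposal E and Proposal D advance.
Runoff: Proposal E is ranked above Proposal D on 27 ballots, Proposal D above Proposal E on 34.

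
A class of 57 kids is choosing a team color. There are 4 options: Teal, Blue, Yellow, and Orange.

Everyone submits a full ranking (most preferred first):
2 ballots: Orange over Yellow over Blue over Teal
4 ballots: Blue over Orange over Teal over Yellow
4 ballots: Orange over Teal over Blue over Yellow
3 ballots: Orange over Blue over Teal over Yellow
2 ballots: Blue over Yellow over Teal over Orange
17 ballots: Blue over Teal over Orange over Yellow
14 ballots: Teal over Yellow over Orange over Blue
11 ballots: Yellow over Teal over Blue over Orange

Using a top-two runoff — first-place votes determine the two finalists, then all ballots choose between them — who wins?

Round 1 first-place votes: Teal 14, Blue 23, Yellow 11, Orange 9. Blue and Teal advance.
Runoff: Blue is ranked above Teal on 28 ballots, Teal above Blue on 29.

Teal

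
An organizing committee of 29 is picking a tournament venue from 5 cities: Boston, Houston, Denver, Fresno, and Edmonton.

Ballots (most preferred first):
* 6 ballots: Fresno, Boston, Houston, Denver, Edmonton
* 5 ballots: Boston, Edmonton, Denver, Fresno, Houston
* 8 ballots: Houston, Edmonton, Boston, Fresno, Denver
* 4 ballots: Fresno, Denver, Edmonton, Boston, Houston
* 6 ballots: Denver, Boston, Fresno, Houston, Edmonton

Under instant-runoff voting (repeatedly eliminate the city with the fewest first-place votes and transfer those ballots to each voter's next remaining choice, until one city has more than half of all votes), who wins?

Round 1: Boston 5, Houston 8, Denver 6, Fresno 10, Edmonton 0. Edmonton eliminated.
Round 2: Boston 5, Houston 8, Denver 6, Fresno 10. Boston eliminated.
Round 3: Houston 8, Denver 11, Fresno 10. Houston eliminated.
Round 4: Denver 11, Fresno 18. Fresno has a majority (≥15).

Fresno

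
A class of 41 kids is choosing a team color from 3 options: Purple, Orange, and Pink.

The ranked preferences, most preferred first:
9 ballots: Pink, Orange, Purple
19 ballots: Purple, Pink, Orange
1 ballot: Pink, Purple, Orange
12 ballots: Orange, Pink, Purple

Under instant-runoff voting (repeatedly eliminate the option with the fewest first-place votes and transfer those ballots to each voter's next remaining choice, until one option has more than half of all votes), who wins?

Round 1: Purple 19, Orange 12, Pink 10. Pink eliminated.
Round 2: Purple 20, Orange 21. Orange has a majority (≥21).

Orange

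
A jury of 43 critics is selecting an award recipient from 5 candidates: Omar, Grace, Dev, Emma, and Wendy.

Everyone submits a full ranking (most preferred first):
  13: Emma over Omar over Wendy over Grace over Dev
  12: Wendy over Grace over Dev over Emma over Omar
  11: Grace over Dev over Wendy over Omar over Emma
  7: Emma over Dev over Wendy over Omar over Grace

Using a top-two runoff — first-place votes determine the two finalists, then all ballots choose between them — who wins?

Round 1 first-place votes: Omar 0, Grace 11, Dev 0, Emma 20, Wendy 12. Emma and Wendy advance.
Runoff: Emma is ranked above Wendy on 20 ballots, Wendy above Emma on 23.

Wendy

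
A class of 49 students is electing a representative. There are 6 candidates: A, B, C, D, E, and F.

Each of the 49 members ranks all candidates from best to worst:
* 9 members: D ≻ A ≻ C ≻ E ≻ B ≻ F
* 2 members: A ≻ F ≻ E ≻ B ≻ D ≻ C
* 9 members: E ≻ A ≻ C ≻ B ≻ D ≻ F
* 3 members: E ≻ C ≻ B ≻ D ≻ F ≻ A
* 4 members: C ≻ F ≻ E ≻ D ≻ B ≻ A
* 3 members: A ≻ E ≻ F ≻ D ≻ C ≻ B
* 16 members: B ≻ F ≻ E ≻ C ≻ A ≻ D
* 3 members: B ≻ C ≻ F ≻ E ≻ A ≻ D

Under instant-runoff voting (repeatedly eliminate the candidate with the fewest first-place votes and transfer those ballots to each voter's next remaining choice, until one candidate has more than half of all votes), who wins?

E

Round 1: A 5, B 19, C 4, D 9, E 12, F 0. F eliminated.
Round 2: A 5, B 19, C 4, D 9, E 12. C eliminated.
Round 3: A 5, B 19, D 9, E 16. A eliminated.
Round 4: B 19, D 9, E 21. D eliminated.
Round 5: B 19, E 30. E has a majority (≥25).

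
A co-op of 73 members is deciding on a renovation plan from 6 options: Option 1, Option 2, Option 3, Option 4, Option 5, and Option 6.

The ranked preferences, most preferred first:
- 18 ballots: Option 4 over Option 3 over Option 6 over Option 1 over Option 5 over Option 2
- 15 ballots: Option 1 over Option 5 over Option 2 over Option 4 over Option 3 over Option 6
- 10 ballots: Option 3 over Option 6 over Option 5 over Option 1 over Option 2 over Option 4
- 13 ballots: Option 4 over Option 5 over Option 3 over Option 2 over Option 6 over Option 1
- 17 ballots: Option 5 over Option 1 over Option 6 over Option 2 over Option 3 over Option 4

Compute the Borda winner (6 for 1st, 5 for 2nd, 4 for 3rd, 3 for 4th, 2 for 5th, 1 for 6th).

Option 1: 18×3 + 15×6 + 10×3 + 13×1 + 17×5 = 272
Option 2: 18×1 + 15×4 + 10×2 + 13×3 + 17×3 = 188
Option 3: 18×5 + 15×2 + 10×6 + 13×4 + 17×2 = 266
Option 4: 18×6 + 15×3 + 10×1 + 13×6 + 17×1 = 258
Option 5: 18×2 + 15×5 + 10×4 + 13×5 + 17×6 = 318
Option 6: 18×4 + 15×1 + 10×5 + 13×2 + 17×4 = 231

Option 5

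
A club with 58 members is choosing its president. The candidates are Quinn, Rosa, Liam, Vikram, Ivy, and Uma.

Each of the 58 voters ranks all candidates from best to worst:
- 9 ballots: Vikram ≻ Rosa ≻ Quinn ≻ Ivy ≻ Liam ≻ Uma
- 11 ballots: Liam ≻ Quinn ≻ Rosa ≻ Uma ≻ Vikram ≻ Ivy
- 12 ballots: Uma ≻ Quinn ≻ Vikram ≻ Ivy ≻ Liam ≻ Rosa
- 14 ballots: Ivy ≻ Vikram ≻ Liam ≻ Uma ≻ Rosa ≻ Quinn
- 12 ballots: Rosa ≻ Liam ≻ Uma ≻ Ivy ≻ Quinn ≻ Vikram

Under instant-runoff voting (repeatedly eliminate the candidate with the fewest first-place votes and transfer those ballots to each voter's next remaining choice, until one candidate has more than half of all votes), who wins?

Round 1: Quinn 0, Rosa 12, Liam 11, Vikram 9, Ivy 14, Uma 12. Quinn eliminated.
Round 2: Rosa 12, Liam 11, Vikram 9, Ivy 14, Uma 12. Vikram eliminated.
Round 3: Rosa 21, Liam 11, Ivy 14, Uma 12. Liam eliminated.
Round 4: Rosa 32, Ivy 14, Uma 12. Rosa has a majority (≥30).

Rosa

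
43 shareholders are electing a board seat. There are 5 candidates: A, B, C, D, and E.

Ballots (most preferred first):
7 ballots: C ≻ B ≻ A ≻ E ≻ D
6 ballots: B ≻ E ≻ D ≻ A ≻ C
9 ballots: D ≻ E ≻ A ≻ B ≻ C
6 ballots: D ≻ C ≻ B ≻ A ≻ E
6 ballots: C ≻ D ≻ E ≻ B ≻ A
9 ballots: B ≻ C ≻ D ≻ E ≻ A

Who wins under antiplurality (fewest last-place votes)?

Last-place votes: A 15, B 0, C 15, D 7, E 6.

B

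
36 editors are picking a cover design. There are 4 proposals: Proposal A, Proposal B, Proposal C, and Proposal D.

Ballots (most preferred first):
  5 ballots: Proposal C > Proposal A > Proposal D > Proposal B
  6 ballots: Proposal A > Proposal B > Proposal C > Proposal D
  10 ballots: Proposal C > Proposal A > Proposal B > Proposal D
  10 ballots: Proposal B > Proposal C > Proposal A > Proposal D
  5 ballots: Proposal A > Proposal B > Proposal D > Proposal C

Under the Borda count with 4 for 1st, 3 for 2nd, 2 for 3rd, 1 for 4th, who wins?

Proposal A: 5×3 + 6×4 + 10×3 + 10×2 + 5×4 = 109
Proposal B: 5×1 + 6×3 + 10×2 + 10×4 + 5×3 = 98
Proposal C: 5×4 + 6×2 + 10×4 + 10×3 + 5×1 = 107
Proposal D: 5×2 + 6×1 + 10×1 + 10×1 + 5×2 = 46

Proposal A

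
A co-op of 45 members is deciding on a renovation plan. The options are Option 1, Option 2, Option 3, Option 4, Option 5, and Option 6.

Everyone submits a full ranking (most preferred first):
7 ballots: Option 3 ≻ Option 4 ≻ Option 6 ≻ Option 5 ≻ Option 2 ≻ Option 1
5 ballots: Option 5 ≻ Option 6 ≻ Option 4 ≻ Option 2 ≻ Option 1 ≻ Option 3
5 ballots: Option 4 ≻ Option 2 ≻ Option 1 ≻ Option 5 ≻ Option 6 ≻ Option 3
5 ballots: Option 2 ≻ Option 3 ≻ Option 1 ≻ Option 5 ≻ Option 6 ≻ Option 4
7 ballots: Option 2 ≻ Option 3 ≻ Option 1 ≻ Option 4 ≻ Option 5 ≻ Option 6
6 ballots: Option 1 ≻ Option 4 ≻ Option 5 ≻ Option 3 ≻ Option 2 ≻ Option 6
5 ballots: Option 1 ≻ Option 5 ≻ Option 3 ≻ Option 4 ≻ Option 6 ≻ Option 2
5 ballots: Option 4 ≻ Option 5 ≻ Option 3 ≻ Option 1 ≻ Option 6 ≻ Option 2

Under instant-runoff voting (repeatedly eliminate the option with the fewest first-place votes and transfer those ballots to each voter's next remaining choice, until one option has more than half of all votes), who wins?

Round 1: Option 1 11, Option 2 12, Option 3 7, Option 4 10, Option 5 5, Option 6 0. Option 6 eliminated.
Round 2: Option 1 11, Option 2 12, Option 3 7, Option 4 10, Option 5 5. Option 5 eliminated.
Round 3: Option 1 11, Option 2 12, Option 3 7, Option 4 15. Option 3 eliminated.
Round 4: Option 1 11, Option 2 12, Option 4 22. Option 1 eliminated.
Round 5: Option 2 12, Option 4 33. Option 4 has a majority (≥23).

Option 4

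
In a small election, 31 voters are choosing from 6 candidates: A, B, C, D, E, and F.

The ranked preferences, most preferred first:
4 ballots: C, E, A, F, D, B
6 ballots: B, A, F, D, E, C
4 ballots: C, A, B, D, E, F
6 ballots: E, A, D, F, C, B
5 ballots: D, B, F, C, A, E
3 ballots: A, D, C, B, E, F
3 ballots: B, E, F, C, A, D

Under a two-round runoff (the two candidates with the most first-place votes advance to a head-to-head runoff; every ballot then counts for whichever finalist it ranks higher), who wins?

C

Round 1 first-place votes: A 3, B 9, C 8, D 5, E 6, F 0. B and C advance.
Runoff: B is ranked above C on 14 ballots, C above B on 17.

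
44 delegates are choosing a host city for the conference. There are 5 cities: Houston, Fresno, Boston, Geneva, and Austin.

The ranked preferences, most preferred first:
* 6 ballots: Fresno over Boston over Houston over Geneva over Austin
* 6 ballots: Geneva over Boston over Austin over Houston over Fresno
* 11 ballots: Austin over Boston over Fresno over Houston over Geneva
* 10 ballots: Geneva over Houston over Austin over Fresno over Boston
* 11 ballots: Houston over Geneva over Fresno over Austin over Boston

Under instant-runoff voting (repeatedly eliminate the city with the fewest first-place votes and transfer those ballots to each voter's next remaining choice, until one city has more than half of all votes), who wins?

Round 1: Houston 11, Fresno 6, Boston 0, Geneva 16, Austin 11. Boston eliminated.
Round 2: Houston 11, Fresno 6, Geneva 16, Austin 11. Fresno eliminated.
Round 3: Houston 17, Geneva 16, Austin 11. Austin eliminated.
Round 4: Houston 28, Geneva 16. Houston has a majority (≥23).

Houston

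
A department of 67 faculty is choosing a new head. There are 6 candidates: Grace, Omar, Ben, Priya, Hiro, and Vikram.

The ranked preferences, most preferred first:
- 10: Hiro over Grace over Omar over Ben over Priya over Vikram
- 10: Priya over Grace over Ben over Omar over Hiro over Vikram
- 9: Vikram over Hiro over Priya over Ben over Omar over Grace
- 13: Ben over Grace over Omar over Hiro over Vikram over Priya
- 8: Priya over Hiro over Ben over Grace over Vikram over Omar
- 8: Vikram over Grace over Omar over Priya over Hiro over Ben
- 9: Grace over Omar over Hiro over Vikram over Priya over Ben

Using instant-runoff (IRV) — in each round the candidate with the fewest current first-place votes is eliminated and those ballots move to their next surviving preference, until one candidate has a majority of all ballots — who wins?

Hiro

Round 1: Grace 9, Omar 0, Ben 13, Priya 18, Hiro 10, Vikram 17. Omar eliminated.
Round 2: Grace 9, Ben 13, Priya 18, Hiro 10, Vikram 17. Grace eliminated.
Round 3: Ben 13, Priya 18, Hiro 19, Vikram 17. Ben eliminated.
Round 4: Priya 18, Hiro 32, Vikram 17. Vikram eliminated.
Round 5: Priya 26, Hiro 41. Hiro has a majority (≥34).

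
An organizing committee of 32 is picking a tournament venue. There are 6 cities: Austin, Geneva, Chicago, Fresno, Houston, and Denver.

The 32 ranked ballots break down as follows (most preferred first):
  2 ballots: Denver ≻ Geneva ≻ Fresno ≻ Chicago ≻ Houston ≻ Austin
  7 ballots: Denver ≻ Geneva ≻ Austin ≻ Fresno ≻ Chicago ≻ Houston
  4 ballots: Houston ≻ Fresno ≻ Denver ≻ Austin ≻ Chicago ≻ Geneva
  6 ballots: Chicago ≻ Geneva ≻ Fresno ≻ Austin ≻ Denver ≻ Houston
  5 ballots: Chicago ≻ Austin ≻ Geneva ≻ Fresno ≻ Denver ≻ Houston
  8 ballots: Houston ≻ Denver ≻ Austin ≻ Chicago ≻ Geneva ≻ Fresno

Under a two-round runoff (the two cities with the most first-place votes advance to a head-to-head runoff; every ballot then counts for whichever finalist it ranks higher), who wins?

Round 1 first-place votes: Austin 0, Geneva 0, Chicago 11, Fresno 0, Houston 12, Denver 9. Houston and Chicago advance.
Runoff: Houston is ranked above Chicago on 12 ballots, Chicago above Houston on 20.

Chicago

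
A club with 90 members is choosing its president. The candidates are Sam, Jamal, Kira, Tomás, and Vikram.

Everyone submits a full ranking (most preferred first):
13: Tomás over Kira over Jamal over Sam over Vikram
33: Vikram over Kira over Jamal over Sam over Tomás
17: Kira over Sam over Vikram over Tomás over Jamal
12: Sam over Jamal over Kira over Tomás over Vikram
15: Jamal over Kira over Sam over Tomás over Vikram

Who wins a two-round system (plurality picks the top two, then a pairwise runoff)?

Kira

Round 1 first-place votes: Sam 12, Jamal 15, Kira 17, Tomás 13, Vikram 33. Vikram and Kira advance.
Runoff: Vikram is ranked above Kira on 33 ballots, Kira above Vikram on 57.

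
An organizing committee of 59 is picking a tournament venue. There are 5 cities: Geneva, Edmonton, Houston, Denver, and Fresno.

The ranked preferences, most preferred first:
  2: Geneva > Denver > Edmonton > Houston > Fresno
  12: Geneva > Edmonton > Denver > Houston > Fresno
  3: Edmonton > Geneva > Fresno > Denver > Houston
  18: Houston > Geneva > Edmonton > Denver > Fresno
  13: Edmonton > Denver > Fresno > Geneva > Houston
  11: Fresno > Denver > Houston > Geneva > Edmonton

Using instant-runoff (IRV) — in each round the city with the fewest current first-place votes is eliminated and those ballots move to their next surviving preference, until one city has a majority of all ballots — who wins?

Edmonton

Round 1: Geneva 14, Edmonton 16, Houston 18, Denver 0, Fresno 11. Denver eliminated.
Round 2: Geneva 14, Edmonton 16, Houston 18, Fresno 11. Fresno eliminated.
Round 3: Geneva 14, Edmonton 16, Houston 29. Geneva eliminated.
Round 4: Edmonton 30, Houston 29. Edmonton has a majority (≥30).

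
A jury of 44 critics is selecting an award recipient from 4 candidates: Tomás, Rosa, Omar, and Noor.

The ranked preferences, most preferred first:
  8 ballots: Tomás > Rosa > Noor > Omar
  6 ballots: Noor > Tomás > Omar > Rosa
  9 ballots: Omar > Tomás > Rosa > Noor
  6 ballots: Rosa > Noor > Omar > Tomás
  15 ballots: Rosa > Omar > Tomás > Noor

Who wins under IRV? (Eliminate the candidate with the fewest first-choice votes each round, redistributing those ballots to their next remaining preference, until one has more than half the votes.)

Tomás

Round 1: Tomás 8, Rosa 21, Omar 9, Noor 6. Noor eliminated.
Round 2: Tomás 14, Rosa 21, Omar 9. Omar eliminated.
Round 3: Tomás 23, Rosa 21. Tomás has a majority (≥23).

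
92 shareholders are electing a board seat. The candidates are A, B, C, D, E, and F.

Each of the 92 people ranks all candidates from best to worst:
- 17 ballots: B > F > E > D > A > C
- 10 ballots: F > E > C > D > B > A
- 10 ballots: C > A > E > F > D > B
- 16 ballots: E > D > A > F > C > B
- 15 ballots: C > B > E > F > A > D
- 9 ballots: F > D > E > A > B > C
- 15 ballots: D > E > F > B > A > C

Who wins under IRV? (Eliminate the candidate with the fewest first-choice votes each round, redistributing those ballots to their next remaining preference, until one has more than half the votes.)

E

Round 1: A 0, B 17, C 25, D 15, E 16, F 19. A eliminated.
Round 2: B 17, C 25, D 15, E 16, F 19. D eliminated.
Round 3: B 17, C 25, E 31, F 19. B eliminated.
Round 4: C 25, E 31, F 36. C eliminated.
Round 5: E 56, F 36. E has a majority (≥47).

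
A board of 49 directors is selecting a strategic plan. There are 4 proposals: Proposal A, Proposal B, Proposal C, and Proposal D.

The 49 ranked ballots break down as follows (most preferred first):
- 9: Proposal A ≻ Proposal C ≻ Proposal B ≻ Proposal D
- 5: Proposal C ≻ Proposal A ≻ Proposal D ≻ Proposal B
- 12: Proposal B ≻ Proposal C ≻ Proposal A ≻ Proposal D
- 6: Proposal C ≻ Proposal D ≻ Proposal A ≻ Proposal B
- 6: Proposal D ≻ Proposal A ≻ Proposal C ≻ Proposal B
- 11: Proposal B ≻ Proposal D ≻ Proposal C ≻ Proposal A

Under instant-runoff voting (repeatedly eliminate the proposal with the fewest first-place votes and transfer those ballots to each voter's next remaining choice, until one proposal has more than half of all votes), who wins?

Round 1: Proposal A 9, Proposal B 23, Proposal C 11, Proposal D 6. Proposal D eliminated.
Round 2: Proposal A 15, Proposal B 23, Proposal C 11. Proposal C eliminated.
Round 3: Proposal A 26, Proposal B 23. Proposal A has a majority (≥25).

Proposal A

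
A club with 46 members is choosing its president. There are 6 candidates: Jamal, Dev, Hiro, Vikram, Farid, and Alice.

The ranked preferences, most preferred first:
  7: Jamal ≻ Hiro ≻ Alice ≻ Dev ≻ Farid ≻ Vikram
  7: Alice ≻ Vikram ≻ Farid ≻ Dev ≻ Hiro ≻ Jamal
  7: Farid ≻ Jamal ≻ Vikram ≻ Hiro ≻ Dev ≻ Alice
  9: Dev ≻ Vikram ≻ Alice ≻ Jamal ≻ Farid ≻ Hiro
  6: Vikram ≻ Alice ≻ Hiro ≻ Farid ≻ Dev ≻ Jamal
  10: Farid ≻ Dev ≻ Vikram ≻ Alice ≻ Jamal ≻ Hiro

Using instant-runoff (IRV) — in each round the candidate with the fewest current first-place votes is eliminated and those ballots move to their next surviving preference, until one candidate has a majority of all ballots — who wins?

Round 1: Jamal 7, Dev 9, Hiro 0, Vikram 6, Farid 17, Alice 7. Hiro eliminated.
Round 2: Jamal 7, Dev 9, Vikram 6, Farid 17, Alice 7. Vikram eliminated.
Round 3: Jamal 7, Dev 9, Farid 17, Alice 13. Jamal eliminated.
Round 4: Dev 9, Farid 17, Alice 20. Dev eliminated.
Round 5: Farid 17, Alice 29. Alice has a majority (≥24).

Alice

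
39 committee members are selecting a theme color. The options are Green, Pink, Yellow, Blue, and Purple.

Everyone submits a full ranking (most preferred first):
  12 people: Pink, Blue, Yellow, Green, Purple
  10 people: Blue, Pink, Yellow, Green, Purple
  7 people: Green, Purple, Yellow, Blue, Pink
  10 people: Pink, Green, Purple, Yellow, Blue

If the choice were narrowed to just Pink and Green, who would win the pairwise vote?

Pink

Pink is ranked above Green on 32 ballots; Green above Pink on 7.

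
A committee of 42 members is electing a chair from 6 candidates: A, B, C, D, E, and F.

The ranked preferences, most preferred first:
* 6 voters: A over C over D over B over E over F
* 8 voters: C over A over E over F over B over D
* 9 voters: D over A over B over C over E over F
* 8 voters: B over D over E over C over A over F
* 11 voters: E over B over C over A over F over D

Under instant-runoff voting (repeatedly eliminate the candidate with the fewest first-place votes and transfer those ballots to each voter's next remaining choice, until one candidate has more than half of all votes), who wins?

C

Round 1: A 6, B 8, C 8, D 9, E 11, F 0. F eliminated.
Round 2: A 6, B 8, C 8, D 9, E 11. A eliminated.
Round 3: B 8, C 14, D 9, E 11. B eliminated.
Round 4: C 14, D 17, E 11. E eliminated.
Round 5: C 25, D 17. C has a majority (≥22).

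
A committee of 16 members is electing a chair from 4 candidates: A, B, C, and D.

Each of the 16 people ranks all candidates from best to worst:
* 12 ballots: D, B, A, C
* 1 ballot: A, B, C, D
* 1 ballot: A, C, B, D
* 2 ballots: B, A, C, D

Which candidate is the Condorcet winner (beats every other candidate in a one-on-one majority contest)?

D

D vs A: 12–4
D vs B: 12–4
D vs C: 12–4
D beats every other candidate.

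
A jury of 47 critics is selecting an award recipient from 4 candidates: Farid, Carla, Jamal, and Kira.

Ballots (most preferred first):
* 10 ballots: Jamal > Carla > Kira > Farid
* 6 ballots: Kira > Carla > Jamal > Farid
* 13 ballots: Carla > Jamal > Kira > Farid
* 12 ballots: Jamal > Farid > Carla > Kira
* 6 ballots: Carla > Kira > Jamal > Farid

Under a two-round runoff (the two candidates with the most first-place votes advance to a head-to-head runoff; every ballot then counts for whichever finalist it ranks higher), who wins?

Round 1 first-place votes: Farid 0, Carla 19, Jamal 22, Kira 6. Jamal and Carla advance.
Runoff: Jamal is ranked above Carla on 22 ballots, Carla above Jamal on 25.

Carla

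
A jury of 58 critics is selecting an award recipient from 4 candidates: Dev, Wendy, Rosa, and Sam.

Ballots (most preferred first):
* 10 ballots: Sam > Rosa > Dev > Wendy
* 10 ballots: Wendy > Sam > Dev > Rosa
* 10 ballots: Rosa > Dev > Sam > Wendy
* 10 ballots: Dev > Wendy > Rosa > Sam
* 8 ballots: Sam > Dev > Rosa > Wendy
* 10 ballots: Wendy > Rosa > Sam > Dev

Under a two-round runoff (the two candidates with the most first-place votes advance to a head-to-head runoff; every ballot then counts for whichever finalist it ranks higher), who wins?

Round 1 first-place votes: Dev 10, Wendy 20, Rosa 10, Sam 18. Wendy and Sam advance.
Runoff: Wendy is ranked above Sam on 30 ballots, Sam above Wendy on 28.

Wendy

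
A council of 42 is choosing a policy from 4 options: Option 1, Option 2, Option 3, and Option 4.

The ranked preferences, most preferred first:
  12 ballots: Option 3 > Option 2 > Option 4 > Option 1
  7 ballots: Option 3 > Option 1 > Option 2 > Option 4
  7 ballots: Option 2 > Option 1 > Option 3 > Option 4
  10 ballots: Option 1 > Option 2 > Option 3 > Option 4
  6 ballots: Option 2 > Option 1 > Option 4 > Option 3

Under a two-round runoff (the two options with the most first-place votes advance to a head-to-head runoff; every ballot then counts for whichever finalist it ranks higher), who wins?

Option 2

Round 1 first-place votes: Option 1 10, Option 2 13, Option 3 19, Option 4 0. Option 3 and Option 2 advance.
Runoff: Option 3 is ranked above Option 2 on 19 ballots, Option 2 above Option 3 on 23.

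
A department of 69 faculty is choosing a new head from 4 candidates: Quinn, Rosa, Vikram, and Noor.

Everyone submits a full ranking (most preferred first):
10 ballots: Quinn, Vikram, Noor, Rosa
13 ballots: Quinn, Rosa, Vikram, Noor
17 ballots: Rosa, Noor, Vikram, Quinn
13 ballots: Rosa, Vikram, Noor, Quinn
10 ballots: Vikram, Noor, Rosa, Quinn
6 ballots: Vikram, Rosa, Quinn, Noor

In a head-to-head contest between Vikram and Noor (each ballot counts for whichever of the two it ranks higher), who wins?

Vikram is ranked above Noor on 52 ballots; Noor above Vikram on 17.

Vikram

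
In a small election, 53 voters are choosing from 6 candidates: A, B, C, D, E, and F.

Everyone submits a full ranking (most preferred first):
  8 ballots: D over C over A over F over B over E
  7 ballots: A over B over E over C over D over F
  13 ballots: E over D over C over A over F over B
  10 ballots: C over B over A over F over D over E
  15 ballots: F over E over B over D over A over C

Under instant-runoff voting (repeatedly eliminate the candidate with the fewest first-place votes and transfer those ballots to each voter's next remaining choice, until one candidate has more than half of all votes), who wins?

Round 1: A 7, B 0, C 10, D 8, E 13, F 15. B eliminated.
Round 2: A 7, C 10, D 8, E 13, F 15. A eliminated.
Round 3: C 10, D 8, E 20, F 15. D eliminated.
Round 4: C 18, E 20, F 15. F eliminated.
Round 5: C 18, E 35. E has a majority (≥27).

E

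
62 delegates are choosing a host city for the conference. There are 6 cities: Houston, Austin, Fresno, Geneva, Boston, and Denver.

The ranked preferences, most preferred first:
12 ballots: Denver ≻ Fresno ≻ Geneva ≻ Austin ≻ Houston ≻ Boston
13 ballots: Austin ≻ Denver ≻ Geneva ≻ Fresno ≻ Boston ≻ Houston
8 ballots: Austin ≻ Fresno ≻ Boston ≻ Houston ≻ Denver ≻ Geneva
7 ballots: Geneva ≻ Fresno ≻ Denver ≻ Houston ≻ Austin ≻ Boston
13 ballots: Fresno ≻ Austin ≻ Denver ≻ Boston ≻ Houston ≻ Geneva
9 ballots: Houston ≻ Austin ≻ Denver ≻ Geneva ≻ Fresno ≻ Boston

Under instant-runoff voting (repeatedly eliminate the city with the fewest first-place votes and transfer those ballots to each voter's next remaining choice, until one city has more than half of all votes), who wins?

Round 1: Houston 9, Austin 21, Fresno 13, Geneva 7, Boston 0, Denver 12. Boston eliminated.
Round 2: Houston 9, Austin 21, Fresno 13, Geneva 7, Denver 12. Geneva eliminated.
Round 3: Houston 9, Austin 21, Fresno 20, Denver 12. Houston eliminated.
Round 4: Austin 30, Fresno 20, Denver 12. Denver eliminated.
Round 5: Austin 30, Fresno 32. Fresno has a majority (≥32).

Fresno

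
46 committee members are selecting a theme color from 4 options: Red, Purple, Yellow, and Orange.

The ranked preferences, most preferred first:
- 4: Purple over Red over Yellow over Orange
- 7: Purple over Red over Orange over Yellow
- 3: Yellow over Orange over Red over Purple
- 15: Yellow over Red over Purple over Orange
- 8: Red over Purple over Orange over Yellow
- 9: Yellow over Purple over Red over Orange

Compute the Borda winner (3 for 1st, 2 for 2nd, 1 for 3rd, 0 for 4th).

Red

Red: 4×2 + 7×2 + 3×1 + 15×2 + 8×3 + 9×1 = 88
Purple: 4×3 + 7×3 + 3×0 + 15×1 + 8×2 + 9×2 = 82
Yellow: 4×1 + 7×0 + 3×3 + 15×3 + 8×0 + 9×3 = 85
Orange: 4×0 + 7×1 + 3×2 + 15×0 + 8×1 + 9×0 = 21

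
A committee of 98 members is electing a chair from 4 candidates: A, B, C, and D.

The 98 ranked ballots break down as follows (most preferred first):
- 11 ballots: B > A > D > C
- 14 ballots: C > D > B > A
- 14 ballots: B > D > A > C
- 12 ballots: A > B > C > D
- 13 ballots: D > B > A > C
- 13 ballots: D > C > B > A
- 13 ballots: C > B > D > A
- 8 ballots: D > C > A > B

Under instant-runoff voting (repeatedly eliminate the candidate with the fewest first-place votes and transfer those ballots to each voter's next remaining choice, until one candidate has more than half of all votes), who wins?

B

Round 1: A 12, B 25, C 27, D 34. A eliminated.
Round 2: B 37, C 27, D 34. C eliminated.
Round 3: B 50, D 48. B has a majority (≥50).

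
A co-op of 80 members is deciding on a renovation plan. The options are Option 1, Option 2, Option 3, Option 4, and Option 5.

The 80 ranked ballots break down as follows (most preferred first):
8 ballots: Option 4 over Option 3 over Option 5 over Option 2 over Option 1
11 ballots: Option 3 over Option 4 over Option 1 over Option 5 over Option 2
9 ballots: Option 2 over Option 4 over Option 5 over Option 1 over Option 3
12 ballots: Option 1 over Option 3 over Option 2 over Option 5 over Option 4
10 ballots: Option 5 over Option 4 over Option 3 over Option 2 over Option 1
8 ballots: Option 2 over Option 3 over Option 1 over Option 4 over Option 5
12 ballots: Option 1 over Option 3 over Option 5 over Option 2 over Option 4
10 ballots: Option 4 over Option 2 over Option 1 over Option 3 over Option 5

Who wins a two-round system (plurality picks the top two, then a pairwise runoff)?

Round 1 first-place votes: Option 1 24, Option 2 17, Option 3 11, Option 4 18, Option 5 10. Option 1 and Option 4 advance.
Runoff: Option 1 is ranked above Option 4 on 32 ballots, Option 4 above Option 1 on 48.

Option 4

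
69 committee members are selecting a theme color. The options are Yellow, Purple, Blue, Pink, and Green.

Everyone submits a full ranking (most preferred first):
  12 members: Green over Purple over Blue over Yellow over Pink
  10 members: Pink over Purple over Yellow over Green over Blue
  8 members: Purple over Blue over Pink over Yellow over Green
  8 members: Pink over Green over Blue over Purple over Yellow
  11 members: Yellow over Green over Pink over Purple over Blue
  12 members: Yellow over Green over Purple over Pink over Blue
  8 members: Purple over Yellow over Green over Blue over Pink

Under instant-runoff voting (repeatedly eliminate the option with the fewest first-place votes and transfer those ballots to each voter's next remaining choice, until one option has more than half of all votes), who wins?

Round 1: Yellow 23, Purple 16, Blue 0, Pink 18, Green 12. Blue eliminated.
Round 2: Yellow 23, Purple 16, Pink 18, Green 12. Green eliminated.
Round 3: Yellow 23, Purple 28, Pink 18. Pink eliminated.
Round 4: Yellow 23, Purple 46. Purple has a majority (≥35).

Purple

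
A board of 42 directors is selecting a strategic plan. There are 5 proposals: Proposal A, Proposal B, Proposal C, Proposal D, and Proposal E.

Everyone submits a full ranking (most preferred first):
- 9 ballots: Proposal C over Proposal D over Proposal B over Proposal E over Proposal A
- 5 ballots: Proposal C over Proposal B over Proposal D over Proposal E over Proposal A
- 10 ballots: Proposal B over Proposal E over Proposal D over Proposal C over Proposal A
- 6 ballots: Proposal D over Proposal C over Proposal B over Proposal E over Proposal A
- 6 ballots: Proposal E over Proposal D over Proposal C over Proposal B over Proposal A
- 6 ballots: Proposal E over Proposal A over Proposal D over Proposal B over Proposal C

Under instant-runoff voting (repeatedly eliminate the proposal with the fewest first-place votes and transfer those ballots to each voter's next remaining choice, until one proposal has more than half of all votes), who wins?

Proposal E

Round 1: Proposal A 0, Proposal B 10, Proposal C 14, Proposal D 6, Proposal E 12. Proposal A eliminated.
Round 2: Proposal B 10, Proposal C 14, Proposal D 6, Proposal E 12. Proposal D eliminated.
Round 3: Proposal B 10, Proposal C 20, Proposal E 12. Proposal B eliminated.
Round 4: Proposal C 20, Proposal E 22. Proposal E has a majority (≥22).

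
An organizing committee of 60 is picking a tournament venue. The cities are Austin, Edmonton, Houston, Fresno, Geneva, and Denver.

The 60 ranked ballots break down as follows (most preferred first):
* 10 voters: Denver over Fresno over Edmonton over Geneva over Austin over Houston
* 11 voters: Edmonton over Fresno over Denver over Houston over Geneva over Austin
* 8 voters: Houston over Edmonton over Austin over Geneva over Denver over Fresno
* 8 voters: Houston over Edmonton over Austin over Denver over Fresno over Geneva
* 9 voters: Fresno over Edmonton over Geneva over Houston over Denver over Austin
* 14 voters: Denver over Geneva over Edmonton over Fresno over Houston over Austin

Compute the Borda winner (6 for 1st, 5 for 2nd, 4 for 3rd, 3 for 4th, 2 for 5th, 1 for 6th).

Edmonton

Austin: 10×2 + 11×1 + 8×4 + 8×4 + 9×1 + 14×1 = 118
Edmonton: 10×4 + 11×6 + 8×5 + 8×5 + 9×5 + 14×4 = 287
Houston: 10×1 + 11×3 + 8×6 + 8×6 + 9×3 + 14×2 = 194
Fresno: 10×5 + 11×5 + 8×1 + 8×2 + 9×6 + 14×3 = 225
Geneva: 10×3 + 11×2 + 8×3 + 8×1 + 9×4 + 14×5 = 190
Denver: 10×6 + 11×4 + 8×2 + 8×3 + 9×2 + 14×6 = 246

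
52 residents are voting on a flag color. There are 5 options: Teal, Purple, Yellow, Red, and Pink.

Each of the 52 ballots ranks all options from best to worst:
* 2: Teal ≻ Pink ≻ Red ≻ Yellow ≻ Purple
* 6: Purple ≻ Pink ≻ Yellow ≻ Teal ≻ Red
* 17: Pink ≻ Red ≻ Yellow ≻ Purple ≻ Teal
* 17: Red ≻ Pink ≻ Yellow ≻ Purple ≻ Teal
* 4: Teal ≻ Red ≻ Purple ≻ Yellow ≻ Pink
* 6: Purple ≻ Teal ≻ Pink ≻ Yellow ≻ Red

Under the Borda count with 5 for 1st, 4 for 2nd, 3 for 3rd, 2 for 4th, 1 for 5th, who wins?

Teal: 2×5 + 6×2 + 17×1 + 17×1 + 4×5 + 6×4 = 100
Purple: 2×1 + 6×5 + 17×2 + 17×2 + 4×3 + 6×5 = 142
Yellow: 2×2 + 6×3 + 17×3 + 17×3 + 4×2 + 6×2 = 144
Red: 2×3 + 6×1 + 17×4 + 17×5 + 4×4 + 6×1 = 187
Pink: 2×4 + 6×4 + 17×5 + 17×4 + 4×1 + 6×3 = 207

Pink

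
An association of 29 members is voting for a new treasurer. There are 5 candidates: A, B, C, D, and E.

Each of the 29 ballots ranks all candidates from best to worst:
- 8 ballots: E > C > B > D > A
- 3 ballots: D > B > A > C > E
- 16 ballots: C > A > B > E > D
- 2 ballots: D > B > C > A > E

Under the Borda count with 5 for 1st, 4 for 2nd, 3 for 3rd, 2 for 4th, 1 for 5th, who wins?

C

A: 8×1 + 3×3 + 16×4 + 2×2 = 85
B: 8×3 + 3×4 + 16×3 + 2×4 = 92
C: 8×4 + 3×2 + 16×5 + 2×3 = 124
D: 8×2 + 3×5 + 16×1 + 2×5 = 57
E: 8×5 + 3×1 + 16×2 + 2×1 = 77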